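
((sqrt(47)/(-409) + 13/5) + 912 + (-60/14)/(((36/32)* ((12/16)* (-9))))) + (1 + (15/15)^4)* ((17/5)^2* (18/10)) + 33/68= 4613541887/4819500 - sqrt(47)/409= 957.25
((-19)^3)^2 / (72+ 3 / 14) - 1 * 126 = 658514948 / 1011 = 651350.10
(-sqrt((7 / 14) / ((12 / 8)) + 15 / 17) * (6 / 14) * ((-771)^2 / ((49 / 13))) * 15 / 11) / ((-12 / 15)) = 579579975 * sqrt(3162) / 256564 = 127027.74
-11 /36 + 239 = 8593 /36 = 238.69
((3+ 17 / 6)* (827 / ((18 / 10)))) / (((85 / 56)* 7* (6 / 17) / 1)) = 57890 / 81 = 714.69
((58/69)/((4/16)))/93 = 232/6417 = 0.04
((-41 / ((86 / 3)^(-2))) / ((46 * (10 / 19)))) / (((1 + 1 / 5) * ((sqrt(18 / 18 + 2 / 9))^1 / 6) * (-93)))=67.68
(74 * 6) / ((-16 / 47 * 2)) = -5217 / 8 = -652.12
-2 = -2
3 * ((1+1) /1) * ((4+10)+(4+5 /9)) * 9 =1002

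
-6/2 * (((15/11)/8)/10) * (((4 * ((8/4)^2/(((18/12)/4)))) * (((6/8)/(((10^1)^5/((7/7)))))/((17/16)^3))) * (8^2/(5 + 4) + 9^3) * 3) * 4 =-162816/1351075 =-0.12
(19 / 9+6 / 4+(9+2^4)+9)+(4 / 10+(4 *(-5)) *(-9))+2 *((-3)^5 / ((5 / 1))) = 10873 / 90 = 120.81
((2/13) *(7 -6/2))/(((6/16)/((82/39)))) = 5248/1521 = 3.45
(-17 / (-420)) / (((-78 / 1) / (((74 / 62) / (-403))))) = 629 / 409270680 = 0.00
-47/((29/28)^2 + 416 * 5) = -0.02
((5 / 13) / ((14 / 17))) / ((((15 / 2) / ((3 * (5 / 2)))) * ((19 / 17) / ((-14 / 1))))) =-1445 / 247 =-5.85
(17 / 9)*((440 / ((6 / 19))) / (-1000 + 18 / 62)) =-129580 / 49221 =-2.63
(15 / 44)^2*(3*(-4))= -1.39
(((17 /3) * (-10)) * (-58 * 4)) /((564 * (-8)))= -2465 /846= -2.91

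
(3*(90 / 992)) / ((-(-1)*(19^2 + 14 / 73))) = 3285 / 4359344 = 0.00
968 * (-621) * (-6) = 3606768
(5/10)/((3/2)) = 1/3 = 0.33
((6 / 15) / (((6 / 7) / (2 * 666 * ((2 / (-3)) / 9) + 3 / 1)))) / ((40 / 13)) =-26117 / 1800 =-14.51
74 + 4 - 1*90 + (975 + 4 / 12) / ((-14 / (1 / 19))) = -47 / 3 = -15.67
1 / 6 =0.17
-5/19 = -0.26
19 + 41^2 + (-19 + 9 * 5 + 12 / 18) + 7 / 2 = 10381 / 6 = 1730.17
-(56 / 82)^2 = -784 / 1681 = -0.47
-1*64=-64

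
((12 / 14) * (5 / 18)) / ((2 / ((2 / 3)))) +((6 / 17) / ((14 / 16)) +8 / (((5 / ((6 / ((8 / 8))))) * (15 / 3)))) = 64333 / 26775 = 2.40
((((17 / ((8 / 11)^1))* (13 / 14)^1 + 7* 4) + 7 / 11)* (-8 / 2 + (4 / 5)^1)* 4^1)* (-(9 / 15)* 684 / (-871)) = -509068368 / 1676675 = -303.62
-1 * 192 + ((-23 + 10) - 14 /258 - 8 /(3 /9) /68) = -450458 /2193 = -205.41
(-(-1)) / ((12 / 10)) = 5 / 6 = 0.83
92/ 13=7.08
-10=-10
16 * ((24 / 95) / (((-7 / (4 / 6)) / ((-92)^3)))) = 199344128 / 665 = 299765.61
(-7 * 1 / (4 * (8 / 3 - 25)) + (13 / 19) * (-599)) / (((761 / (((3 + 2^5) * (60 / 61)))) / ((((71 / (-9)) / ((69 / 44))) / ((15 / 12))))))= 912559075120 / 12232444131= 74.60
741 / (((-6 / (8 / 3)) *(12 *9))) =-247 / 81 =-3.05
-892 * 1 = -892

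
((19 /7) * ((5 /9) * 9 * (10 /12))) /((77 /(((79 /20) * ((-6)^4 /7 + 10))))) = 5125915 /45276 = 113.21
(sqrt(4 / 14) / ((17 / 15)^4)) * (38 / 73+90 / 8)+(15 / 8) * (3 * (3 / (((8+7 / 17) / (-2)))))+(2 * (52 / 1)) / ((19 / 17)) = 24856875 * sqrt(14) / 24388132+967691 / 10868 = 92.85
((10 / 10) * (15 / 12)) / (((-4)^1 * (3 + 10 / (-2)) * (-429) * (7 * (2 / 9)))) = -15 / 64064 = -0.00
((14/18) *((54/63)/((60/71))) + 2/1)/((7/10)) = 3.98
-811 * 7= -5677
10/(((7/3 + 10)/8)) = 240/37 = 6.49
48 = 48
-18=-18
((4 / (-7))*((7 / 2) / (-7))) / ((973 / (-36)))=-72 / 6811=-0.01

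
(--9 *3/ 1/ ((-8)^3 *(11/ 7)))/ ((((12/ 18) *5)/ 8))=-0.08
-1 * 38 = -38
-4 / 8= -1 / 2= -0.50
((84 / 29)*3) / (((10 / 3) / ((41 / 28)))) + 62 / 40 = 5.37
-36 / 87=-0.41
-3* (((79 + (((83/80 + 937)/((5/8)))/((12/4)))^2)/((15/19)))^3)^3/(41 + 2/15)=-1843313942927960927466861559251819164806946144893032564461687627625139119775538460532672590034235071/778998541871206462383270263671875000000000000000000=-2366261095303462153149745000000000000000000000000.00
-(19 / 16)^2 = -361 / 256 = -1.41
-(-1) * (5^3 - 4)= 121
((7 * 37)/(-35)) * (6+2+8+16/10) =-130.24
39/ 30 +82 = 833/ 10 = 83.30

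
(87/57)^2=841/361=2.33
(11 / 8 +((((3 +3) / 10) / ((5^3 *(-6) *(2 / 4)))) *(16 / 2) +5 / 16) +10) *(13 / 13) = 116747 / 10000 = 11.67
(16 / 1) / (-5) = -16 / 5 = -3.20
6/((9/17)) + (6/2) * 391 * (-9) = -31637/3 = -10545.67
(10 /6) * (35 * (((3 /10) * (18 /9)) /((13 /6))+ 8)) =18830 /39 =482.82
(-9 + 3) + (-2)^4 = 10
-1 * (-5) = 5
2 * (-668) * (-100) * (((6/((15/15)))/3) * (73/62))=9752800/31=314606.45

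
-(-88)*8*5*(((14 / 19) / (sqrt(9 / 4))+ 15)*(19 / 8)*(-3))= -388520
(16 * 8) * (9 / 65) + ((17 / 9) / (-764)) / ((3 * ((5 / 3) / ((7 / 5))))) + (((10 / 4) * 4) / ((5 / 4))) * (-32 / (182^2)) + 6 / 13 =25873883881 / 1423503900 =18.18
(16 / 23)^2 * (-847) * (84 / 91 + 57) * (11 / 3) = -598673152 / 6877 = -87054.41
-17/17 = -1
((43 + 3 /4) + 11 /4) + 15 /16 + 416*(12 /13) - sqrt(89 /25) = 6903 /16 - sqrt(89) /5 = 429.55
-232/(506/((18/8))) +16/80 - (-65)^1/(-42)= -126409/53130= -2.38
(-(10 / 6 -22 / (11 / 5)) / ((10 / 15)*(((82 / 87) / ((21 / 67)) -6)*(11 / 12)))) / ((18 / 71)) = -1080975 / 60148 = -17.97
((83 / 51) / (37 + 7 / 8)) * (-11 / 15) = -7304 / 231795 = -0.03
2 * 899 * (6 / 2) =5394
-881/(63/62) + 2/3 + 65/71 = -3871085/4473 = -865.43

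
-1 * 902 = -902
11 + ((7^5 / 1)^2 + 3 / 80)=22598020803 / 80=282475260.04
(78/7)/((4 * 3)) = 13/14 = 0.93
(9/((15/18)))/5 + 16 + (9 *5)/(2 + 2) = 29.41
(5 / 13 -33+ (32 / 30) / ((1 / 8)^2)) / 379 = 6952 / 73905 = 0.09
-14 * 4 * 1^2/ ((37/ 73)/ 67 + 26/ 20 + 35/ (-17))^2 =-38715172210400/ 390186373201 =-99.22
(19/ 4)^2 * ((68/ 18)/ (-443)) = -6137/ 31896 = -0.19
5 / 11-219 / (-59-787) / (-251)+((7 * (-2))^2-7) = 147508885 / 778602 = 189.45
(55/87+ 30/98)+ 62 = 268306/4263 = 62.94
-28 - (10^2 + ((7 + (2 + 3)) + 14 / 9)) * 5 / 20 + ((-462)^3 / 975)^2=19448309023655393 / 1901250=10229222366.16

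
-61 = -61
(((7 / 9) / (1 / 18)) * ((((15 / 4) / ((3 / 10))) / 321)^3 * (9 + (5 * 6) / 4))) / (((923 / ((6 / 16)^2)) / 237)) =285140625 / 578925920768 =0.00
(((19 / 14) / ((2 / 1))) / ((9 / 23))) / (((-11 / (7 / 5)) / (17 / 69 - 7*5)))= 2071 / 270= 7.67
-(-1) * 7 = 7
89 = 89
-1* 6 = -6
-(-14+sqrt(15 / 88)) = 14-sqrt(330) / 44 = 13.59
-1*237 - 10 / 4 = -479 / 2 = -239.50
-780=-780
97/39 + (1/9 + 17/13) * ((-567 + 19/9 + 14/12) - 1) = -841076/1053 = -798.74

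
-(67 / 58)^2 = -4489 / 3364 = -1.33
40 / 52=10 / 13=0.77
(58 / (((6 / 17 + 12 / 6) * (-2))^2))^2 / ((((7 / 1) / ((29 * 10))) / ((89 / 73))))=346.46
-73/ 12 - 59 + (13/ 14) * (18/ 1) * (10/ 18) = -4687/ 84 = -55.80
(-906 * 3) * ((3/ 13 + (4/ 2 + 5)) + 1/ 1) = -290826/ 13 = -22371.23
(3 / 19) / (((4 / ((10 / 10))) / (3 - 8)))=-15 / 76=-0.20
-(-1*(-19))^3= -6859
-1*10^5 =-100000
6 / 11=0.55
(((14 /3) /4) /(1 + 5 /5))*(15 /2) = 35 /8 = 4.38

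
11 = 11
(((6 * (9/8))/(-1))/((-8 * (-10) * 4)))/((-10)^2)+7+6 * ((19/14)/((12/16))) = 15999811/896000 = 17.86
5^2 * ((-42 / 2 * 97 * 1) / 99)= -16975 / 33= -514.39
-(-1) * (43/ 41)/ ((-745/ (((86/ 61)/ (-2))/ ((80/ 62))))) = 57319/ 74529800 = 0.00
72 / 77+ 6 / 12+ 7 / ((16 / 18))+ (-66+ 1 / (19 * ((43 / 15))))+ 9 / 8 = -6988759 / 125818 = -55.55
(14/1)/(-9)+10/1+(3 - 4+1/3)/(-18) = 229/27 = 8.48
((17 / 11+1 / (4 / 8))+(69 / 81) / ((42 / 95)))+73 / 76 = 6.43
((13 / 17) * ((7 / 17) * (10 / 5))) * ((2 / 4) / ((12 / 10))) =0.26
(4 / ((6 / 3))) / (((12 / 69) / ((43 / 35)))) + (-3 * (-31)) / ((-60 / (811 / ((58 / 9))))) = -1469159 / 8120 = -180.93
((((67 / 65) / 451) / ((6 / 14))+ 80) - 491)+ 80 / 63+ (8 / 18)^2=-6807000934 / 16621605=-409.53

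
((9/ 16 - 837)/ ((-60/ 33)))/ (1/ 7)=1030491/ 320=3220.28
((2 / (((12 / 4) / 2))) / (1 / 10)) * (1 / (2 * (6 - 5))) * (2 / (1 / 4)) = 160 / 3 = 53.33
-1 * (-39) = 39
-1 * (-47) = 47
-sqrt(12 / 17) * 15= -30 * sqrt(51) / 17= -12.60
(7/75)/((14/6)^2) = 3/175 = 0.02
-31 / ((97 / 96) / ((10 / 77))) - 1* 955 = -7162655 / 7469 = -958.98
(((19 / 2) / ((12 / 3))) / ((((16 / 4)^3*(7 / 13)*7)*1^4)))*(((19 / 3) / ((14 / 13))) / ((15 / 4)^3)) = 61009 / 55566000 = 0.00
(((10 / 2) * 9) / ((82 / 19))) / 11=855 / 902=0.95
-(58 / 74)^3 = -24389 / 50653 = -0.48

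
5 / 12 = 0.42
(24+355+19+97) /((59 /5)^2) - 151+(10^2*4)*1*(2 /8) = -165156 /3481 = -47.44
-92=-92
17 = 17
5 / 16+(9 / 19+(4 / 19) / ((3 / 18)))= 623 / 304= 2.05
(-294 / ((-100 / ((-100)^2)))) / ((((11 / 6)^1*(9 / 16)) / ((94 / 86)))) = 14739200 / 473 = 31161.10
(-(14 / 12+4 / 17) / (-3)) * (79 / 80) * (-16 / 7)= -11297 / 10710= -1.05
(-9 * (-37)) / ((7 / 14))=666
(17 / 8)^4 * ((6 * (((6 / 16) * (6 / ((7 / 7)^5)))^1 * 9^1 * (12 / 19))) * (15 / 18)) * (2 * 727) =73774516905 / 38912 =1895932.28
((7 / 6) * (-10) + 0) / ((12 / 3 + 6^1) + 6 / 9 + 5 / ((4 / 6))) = -70 / 109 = -0.64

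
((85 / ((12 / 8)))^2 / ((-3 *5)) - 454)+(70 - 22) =-16742 / 27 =-620.07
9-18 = -9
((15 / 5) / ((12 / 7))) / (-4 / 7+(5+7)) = 49 / 320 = 0.15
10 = 10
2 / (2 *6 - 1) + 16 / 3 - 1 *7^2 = -1435 / 33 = -43.48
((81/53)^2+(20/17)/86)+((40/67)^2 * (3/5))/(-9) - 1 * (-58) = 60.33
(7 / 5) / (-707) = -1 / 505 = -0.00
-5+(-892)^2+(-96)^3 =-89077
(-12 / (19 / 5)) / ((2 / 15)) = -450 / 19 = -23.68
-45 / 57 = -0.79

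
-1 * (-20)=20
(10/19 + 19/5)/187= 411/17765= 0.02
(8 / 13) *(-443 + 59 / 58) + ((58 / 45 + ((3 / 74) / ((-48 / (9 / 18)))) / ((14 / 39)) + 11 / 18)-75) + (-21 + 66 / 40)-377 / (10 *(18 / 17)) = -44999082407 / 112484736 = -400.05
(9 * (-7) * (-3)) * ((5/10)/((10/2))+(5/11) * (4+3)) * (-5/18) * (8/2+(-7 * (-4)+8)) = -75810/11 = -6891.82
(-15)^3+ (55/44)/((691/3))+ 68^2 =3452251/2764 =1249.01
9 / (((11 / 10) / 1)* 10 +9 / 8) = 72 / 97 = 0.74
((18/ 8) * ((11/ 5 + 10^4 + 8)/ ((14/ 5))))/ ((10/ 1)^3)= 450459/ 56000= 8.04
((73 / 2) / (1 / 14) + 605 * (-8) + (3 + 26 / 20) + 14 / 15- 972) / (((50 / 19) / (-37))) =111687719 / 1500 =74458.48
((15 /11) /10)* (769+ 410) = 3537 /22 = 160.77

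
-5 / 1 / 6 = -5 / 6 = -0.83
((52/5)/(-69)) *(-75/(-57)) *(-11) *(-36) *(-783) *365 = 9808484400/437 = 22445044.39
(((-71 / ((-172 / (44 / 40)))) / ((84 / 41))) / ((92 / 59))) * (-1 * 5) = -0.71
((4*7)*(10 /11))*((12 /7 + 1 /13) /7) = 6520 /1001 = 6.51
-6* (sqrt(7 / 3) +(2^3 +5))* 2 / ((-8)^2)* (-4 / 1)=sqrt(21) / 4 +39 / 4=10.90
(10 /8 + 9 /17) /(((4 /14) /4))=847 /34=24.91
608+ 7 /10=6087 /10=608.70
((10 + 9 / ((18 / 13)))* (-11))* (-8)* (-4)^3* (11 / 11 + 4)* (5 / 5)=-464640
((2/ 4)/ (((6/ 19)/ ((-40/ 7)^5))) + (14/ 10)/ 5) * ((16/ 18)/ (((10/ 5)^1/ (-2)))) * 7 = 97277176424/ 1620675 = 60022.63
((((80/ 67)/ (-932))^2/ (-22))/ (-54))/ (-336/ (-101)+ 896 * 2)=2525/ 3281125007428884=0.00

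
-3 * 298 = -894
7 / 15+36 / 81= 41 / 45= 0.91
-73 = -73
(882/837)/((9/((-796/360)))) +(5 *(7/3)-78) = -66.59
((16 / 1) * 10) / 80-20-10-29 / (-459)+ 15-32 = -20626 / 459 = -44.94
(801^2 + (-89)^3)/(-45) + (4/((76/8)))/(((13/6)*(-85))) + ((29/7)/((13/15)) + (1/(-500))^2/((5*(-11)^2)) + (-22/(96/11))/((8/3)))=451970083791413171/320089770000000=1412.01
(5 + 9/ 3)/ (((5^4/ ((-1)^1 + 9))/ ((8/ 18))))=256/ 5625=0.05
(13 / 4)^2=169 / 16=10.56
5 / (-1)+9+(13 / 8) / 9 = 301 / 72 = 4.18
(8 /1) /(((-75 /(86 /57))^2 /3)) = 0.01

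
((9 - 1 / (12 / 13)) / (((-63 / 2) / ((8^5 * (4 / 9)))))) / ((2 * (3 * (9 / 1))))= -3112960 / 45927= -67.78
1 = 1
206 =206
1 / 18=0.06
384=384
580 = 580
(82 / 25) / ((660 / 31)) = 1271 / 8250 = 0.15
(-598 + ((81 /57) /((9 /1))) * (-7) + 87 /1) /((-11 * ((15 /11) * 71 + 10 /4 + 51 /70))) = 170275 /365921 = 0.47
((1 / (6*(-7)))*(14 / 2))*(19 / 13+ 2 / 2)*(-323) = 5168 / 39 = 132.51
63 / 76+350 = 26663 / 76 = 350.83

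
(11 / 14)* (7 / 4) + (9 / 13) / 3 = 167 / 104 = 1.61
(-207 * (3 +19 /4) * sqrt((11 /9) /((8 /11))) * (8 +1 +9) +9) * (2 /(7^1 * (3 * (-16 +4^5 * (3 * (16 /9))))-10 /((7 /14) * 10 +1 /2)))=-0.65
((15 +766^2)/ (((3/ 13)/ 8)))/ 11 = 61024184/ 33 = 1849217.70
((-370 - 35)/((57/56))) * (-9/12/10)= 567/19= 29.84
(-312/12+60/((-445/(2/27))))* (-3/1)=20834/267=78.03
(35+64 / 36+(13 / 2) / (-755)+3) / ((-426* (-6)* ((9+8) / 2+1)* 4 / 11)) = 5945093 / 1319969520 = 0.00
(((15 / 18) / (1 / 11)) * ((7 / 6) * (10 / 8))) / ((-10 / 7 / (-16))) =2695 / 18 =149.72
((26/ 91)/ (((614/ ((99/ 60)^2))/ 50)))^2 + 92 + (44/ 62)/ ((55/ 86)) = 4265775935003/ 45812553920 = 93.11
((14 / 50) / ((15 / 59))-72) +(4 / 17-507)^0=-26212 / 375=-69.90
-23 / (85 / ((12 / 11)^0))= -23 / 85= -0.27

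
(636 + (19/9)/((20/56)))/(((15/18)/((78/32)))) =187759/100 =1877.59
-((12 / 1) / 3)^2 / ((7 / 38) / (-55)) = 33440 / 7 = 4777.14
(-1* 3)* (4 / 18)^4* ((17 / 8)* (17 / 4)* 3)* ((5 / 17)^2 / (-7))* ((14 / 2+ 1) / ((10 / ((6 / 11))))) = 20 / 18711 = 0.00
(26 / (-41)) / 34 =-13 / 697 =-0.02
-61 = -61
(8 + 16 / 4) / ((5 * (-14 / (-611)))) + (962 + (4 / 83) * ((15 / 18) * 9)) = 3099938 / 2905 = 1067.10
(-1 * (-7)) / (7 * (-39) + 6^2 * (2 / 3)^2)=-7 / 257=-0.03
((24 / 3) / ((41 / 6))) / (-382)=-24 / 7831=-0.00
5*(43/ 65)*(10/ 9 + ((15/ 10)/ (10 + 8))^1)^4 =147008443/ 21835008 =6.73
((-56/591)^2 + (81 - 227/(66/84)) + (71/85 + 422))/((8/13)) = 228127395587/653155470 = 349.27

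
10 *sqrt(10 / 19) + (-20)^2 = 10 *sqrt(190) / 19 + 400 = 407.25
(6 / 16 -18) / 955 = -141 / 7640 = -0.02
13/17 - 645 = -10952/17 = -644.24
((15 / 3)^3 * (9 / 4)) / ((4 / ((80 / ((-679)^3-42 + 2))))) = -5625 / 313046879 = -0.00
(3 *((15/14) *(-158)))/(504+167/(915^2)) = -2976334875/2953730969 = -1.01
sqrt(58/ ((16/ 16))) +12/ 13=12/ 13 +sqrt(58)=8.54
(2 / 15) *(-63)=-42 / 5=-8.40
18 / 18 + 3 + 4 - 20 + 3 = -9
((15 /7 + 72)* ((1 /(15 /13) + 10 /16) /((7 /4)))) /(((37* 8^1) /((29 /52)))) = 898043 /7542080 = 0.12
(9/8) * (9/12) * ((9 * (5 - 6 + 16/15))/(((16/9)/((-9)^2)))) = 59049/2560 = 23.07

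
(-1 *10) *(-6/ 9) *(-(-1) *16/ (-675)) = -0.16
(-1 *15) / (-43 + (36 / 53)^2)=42135 / 119491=0.35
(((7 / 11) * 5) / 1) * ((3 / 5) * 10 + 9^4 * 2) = 459480 / 11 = 41770.91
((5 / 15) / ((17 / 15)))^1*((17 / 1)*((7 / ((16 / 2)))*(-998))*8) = -34930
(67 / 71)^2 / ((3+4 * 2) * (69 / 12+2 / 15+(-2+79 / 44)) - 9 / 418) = 28146030 / 1973707771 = 0.01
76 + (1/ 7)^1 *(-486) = 46/ 7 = 6.57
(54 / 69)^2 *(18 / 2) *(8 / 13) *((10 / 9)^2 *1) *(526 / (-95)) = -3029760 / 130663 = -23.19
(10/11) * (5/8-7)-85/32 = -2975/352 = -8.45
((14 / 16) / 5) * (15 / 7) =3 / 8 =0.38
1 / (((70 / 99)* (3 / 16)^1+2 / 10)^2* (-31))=-1742400 / 5974351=-0.29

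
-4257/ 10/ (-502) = 0.85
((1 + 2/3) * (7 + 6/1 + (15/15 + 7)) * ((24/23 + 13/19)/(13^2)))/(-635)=-5285/9379331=-0.00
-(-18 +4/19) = 338/19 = 17.79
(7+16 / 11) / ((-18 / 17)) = -527 / 66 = -7.98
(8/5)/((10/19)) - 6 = -74/25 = -2.96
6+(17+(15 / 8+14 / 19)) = 3893 / 152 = 25.61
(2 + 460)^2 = 213444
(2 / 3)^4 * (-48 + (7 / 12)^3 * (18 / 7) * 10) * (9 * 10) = -20590 / 27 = -762.59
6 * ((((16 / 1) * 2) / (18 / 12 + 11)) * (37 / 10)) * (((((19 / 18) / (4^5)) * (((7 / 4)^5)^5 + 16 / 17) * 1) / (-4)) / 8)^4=16081707865005928377035403768054721069206839043958717532299747133171617116688792853896629347077 / 130559459650063460432622975225293407149474992254996034913383747797986318758870777856000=123175355.57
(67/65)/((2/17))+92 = 13099/130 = 100.76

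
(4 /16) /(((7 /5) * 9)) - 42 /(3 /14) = -49387 /252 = -195.98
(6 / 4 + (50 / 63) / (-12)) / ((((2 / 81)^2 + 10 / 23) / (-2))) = -1514619 / 229957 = -6.59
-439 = -439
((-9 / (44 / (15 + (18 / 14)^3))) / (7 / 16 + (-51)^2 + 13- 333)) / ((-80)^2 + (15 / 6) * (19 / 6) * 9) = -76896 / 324093893165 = -0.00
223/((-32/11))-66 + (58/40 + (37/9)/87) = -17684399/125280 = -141.16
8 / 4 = 2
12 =12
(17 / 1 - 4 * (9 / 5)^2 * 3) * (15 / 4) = -1641 / 20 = -82.05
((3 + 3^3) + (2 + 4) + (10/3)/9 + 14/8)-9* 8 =-3659/108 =-33.88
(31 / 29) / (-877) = -31 / 25433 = -0.00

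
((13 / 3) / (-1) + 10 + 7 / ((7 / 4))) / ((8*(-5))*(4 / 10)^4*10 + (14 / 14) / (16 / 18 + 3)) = -5075 / 5241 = -0.97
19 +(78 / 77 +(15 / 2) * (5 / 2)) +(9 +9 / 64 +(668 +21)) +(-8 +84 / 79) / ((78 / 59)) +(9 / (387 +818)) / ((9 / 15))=2677282085117 / 3659143488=731.67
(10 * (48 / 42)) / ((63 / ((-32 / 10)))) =-256 / 441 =-0.58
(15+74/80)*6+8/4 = 1951/20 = 97.55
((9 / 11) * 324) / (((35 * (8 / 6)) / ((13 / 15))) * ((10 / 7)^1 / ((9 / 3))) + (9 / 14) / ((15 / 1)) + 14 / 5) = 7960680 / 855371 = 9.31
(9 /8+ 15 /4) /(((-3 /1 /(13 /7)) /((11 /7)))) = -1859 /392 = -4.74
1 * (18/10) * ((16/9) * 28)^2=200704/45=4460.09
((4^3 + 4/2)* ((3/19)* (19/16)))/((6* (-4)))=-33/64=-0.52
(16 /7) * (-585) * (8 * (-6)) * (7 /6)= 74880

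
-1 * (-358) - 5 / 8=2859 / 8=357.38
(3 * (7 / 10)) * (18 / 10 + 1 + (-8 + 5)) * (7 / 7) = -21 / 50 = -0.42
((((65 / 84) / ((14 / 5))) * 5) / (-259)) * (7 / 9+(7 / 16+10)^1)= -2624375 / 43860096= -0.06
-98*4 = -392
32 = 32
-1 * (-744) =744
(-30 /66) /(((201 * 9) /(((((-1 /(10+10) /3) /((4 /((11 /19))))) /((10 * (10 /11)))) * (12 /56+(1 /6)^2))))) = 671 /41575161600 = 0.00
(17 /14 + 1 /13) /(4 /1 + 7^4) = 47 /87542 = 0.00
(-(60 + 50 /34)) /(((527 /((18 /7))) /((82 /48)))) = -128535 /250852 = -0.51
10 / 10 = 1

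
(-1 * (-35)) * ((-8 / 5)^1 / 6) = -28 / 3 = -9.33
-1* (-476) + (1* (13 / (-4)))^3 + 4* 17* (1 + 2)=41323 / 64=645.67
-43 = -43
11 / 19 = 0.58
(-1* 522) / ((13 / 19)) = -9918 / 13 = -762.92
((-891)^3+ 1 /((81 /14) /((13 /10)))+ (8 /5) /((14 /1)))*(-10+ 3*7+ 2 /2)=-8021325987296 /945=-8488175647.93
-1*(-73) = 73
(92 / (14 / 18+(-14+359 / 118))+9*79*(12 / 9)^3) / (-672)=-6795913 / 2724372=-2.49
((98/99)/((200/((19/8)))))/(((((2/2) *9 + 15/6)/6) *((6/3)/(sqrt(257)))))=931 *sqrt(257)/303600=0.05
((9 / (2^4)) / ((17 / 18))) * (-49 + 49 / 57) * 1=-9261 / 323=-28.67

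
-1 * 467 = -467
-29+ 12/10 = -27.80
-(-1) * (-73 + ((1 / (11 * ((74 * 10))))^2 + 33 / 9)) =-13781996797 / 198778800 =-69.33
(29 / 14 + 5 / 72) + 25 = 13679 / 504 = 27.14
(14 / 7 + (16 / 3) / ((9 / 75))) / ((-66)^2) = 19 / 1782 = 0.01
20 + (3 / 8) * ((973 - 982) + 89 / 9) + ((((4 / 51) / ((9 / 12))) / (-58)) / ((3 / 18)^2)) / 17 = 511145 / 25143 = 20.33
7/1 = 7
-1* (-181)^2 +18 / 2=-32752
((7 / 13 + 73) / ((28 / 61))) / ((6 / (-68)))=-495686 / 273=-1815.70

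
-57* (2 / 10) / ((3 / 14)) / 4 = -133 / 10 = -13.30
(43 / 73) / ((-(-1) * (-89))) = -43 / 6497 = -0.01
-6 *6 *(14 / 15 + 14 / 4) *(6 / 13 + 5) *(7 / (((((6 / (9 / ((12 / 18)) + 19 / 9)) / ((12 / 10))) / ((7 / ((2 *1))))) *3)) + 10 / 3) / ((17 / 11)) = -1617198737 / 99450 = -16261.43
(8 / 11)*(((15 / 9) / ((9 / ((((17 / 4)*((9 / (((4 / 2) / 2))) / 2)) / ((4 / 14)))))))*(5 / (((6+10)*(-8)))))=-2975 / 8448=-0.35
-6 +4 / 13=-74 / 13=-5.69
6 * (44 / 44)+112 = 118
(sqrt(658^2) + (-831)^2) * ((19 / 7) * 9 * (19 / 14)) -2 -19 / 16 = 17966161749 / 784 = 22916022.64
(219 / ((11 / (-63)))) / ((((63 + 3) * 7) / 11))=-657 / 22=-29.86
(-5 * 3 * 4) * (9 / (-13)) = 540 / 13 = 41.54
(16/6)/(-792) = -1/297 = -0.00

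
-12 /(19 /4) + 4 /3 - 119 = -6851 /57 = -120.19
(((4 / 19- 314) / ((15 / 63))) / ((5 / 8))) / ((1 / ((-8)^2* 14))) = -1889364.08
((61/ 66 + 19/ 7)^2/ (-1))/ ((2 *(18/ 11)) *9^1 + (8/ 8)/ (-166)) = -234538163/ 521705646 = -0.45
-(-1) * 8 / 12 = 0.67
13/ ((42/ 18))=39/ 7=5.57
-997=-997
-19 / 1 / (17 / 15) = -285 / 17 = -16.76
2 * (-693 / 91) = -198 / 13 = -15.23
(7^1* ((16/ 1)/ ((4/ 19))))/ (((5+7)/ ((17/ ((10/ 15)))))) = 2261/ 2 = 1130.50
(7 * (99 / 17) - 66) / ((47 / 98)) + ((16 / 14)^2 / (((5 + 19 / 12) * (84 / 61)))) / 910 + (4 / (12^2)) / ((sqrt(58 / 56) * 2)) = -518339934022 / 9850978865 + sqrt(203) / 1044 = -52.60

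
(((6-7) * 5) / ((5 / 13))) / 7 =-13 / 7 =-1.86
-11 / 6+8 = 37 / 6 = 6.17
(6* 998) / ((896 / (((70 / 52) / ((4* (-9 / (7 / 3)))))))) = -17465 / 29952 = -0.58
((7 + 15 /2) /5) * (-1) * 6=-87 /5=-17.40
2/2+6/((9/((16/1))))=35/3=11.67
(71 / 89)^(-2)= 1.57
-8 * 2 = -16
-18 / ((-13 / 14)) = 19.38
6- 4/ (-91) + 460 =42410/ 91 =466.04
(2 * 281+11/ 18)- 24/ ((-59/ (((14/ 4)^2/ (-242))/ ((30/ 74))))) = 361450631/ 642510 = 562.56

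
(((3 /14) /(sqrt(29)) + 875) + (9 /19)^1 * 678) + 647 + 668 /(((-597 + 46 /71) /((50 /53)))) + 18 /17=3 * sqrt(29) /406 + 1335987930586 /724835579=1843.20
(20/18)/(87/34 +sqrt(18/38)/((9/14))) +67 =72099461/1067723 - 161840 * sqrt(19)/3203169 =67.31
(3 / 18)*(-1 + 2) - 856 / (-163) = 5299 / 978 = 5.42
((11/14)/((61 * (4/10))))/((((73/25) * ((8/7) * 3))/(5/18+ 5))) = 130625/7694784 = 0.02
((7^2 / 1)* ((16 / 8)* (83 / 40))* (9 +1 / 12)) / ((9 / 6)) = 443303 / 360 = 1231.40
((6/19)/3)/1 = 2/19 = 0.11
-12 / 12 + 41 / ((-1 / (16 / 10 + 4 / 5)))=-497 / 5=-99.40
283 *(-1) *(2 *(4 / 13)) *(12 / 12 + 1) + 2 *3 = -4450 / 13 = -342.31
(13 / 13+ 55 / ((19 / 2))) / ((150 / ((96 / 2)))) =1032 / 475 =2.17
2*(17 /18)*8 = 136 /9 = 15.11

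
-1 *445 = -445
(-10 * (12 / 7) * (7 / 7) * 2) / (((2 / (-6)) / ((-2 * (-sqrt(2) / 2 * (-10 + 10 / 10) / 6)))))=-1080 * sqrt(2) / 7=-218.19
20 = 20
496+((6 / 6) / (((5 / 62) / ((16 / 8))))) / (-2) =2418 / 5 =483.60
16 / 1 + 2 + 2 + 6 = 26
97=97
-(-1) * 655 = 655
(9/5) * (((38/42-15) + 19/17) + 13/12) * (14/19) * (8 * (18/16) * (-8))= 366876/323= 1135.84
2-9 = -7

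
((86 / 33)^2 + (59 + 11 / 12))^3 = 24535880174192941 / 82653950016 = 296850.67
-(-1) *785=785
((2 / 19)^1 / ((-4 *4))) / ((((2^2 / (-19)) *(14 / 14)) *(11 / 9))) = 9 / 352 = 0.03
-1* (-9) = 9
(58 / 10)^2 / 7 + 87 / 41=49706 / 7175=6.93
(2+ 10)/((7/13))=156/7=22.29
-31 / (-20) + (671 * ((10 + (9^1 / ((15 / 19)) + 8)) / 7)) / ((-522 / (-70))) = 660277 / 1740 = 379.47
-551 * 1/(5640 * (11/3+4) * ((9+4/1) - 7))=-551/259440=-0.00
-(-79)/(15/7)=553/15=36.87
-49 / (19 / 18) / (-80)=441 / 760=0.58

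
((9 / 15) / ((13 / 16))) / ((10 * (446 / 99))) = 1188 / 72475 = 0.02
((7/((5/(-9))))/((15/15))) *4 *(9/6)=-75.60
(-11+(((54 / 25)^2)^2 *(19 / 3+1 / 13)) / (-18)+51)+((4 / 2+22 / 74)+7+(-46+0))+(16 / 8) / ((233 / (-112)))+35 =10361096337 / 350228125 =29.58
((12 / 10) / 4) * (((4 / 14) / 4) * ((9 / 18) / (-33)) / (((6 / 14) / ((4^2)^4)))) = -8192 / 165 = -49.65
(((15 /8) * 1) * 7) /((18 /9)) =105 /16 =6.56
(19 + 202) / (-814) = -221 / 814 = -0.27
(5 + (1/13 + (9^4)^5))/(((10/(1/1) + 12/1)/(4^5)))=80921421295482918133248/143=565884065003377049882.85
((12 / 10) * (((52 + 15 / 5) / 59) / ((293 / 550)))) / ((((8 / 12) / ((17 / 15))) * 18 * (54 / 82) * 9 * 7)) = 421685 / 88215561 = 0.00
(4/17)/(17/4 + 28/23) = 368/8551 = 0.04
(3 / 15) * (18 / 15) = 6 / 25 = 0.24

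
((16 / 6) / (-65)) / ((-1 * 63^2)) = 8 / 773955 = 0.00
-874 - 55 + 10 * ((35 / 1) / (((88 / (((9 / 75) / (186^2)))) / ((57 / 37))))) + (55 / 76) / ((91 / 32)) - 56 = -10655081504043 / 10820137328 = -984.75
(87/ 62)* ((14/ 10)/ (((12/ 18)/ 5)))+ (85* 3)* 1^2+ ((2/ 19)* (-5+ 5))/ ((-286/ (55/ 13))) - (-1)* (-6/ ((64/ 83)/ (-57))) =707559/ 992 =713.27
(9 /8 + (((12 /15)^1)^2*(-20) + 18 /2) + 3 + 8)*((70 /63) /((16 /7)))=259 /64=4.05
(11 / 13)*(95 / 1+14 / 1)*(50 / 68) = 29975 / 442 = 67.82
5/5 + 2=3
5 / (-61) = -5 / 61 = -0.08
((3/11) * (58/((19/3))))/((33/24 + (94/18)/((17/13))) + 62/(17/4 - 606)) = 1537899696/3242184605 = 0.47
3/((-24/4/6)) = -3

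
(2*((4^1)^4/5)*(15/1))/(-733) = -1536/733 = -2.10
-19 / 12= -1.58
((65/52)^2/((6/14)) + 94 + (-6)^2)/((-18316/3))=-6415/293056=-0.02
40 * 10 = 400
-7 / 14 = -1 / 2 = -0.50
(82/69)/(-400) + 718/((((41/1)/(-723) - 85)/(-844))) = 755777757433/106080600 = 7124.56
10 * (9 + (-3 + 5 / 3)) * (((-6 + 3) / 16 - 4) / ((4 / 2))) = -7705 / 48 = -160.52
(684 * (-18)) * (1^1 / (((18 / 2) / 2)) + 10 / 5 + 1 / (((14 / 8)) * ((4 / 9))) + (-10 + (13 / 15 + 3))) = 1131336 / 35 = 32323.89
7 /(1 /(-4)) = -28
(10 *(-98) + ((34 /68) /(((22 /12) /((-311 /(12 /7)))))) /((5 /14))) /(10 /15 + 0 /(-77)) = -369117 /220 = -1677.80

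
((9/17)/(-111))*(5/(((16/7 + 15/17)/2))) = -210/13949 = -0.02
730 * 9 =6570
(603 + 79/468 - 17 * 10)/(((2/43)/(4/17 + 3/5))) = 618913319/79560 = 7779.20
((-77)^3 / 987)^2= 4253517961 / 19881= 213948.89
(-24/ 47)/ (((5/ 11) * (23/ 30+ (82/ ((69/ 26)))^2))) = -2513808/ 2138064827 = -0.00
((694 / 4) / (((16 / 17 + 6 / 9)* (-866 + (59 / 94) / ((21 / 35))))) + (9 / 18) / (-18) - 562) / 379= -1.48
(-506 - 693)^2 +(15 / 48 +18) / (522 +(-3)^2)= 12213858389 / 8496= 1437601.03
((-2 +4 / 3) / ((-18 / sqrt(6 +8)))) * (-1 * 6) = -2 * sqrt(14) / 9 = -0.83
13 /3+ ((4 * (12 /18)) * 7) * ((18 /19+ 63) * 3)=204367 /57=3585.39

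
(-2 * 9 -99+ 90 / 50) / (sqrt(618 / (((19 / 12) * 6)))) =-14.28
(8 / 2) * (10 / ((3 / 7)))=93.33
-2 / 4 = -1 / 2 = -0.50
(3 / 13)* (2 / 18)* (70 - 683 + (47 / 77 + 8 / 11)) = -47098 / 3003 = -15.68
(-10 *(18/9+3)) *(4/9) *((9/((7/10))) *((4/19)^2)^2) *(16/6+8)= -16384000/2736741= -5.99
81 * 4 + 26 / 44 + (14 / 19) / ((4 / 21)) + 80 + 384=165624 / 209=792.46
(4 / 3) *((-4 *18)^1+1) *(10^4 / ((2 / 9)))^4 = -388192500000000000000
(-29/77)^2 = 841/5929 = 0.14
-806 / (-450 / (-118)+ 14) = -47554 / 1051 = -45.25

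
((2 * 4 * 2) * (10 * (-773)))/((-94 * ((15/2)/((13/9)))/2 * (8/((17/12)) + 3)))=10933312/186543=58.61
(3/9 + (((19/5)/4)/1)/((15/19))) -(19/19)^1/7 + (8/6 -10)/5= -713/2100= -0.34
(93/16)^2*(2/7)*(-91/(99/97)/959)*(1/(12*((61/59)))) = -71497439/988399104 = -0.07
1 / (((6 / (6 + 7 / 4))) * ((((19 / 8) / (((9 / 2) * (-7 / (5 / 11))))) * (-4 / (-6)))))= -21483 / 380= -56.53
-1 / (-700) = 1 / 700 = 0.00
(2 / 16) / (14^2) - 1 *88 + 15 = -114463 / 1568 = -73.00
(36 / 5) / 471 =12 / 785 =0.02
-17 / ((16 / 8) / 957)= -16269 / 2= -8134.50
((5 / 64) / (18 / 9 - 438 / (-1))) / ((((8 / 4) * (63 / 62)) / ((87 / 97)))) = 899 / 11472384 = 0.00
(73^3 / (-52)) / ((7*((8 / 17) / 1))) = -6613289 / 2912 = -2271.05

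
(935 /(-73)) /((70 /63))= -1683 /146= -11.53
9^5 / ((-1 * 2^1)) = -59049 / 2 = -29524.50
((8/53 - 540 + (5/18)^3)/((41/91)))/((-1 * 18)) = 15184128869/228112848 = 66.56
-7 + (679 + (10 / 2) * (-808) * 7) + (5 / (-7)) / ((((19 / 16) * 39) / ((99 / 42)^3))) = -16372961366 / 593047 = -27608.20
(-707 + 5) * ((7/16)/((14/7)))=-2457/16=-153.56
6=6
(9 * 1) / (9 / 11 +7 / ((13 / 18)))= 143 / 167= 0.86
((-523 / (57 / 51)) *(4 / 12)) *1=-8891 / 57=-155.98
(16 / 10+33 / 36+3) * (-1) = -331 / 60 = -5.52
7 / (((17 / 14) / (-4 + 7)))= 294 / 17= 17.29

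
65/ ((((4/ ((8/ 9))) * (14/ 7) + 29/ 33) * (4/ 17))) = 36465/ 1304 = 27.96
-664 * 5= -3320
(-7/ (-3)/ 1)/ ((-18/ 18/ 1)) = -7/ 3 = -2.33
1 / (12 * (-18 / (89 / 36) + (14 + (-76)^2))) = 89 / 6175944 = 0.00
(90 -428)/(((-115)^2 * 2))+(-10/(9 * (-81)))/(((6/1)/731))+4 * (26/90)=81389992/28923075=2.81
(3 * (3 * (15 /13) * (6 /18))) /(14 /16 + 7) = 40 /91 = 0.44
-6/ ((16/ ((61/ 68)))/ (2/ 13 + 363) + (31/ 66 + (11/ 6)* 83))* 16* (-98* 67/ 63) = 95084414656/ 1451027049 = 65.53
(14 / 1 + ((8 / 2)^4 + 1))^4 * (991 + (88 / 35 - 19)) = 5256121229884.23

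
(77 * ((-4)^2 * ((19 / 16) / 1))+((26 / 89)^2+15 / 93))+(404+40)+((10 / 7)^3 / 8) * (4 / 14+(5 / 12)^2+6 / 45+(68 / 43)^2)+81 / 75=7493461450270732637 / 3924400109036400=1909.45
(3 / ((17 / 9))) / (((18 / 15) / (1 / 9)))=5 / 34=0.15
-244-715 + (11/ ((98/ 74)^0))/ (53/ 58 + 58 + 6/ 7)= -23267587/ 24267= -958.82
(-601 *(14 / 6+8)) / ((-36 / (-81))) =-55893 / 4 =-13973.25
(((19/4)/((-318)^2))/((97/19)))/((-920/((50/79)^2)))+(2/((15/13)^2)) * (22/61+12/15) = 149752965630962771/85889055678444000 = 1.74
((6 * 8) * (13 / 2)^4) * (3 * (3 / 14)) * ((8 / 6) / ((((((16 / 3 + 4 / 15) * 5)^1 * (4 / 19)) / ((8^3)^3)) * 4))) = 20484691329024 / 49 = 418054925082.12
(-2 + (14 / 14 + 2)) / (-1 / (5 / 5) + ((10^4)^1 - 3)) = 1 / 9996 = 0.00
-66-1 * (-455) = 389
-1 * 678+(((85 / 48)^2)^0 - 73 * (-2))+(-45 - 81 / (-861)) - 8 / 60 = -2479849 / 4305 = -576.04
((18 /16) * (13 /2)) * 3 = 351 /16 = 21.94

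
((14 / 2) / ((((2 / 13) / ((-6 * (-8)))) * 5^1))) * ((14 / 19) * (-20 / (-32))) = 3822 / 19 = 201.16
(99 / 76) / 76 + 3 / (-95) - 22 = -22.01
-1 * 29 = -29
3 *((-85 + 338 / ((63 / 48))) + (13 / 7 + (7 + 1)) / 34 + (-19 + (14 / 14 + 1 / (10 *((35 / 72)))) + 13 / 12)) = 5572869 / 11900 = 468.31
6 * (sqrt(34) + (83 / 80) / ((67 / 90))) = 2241 / 268 + 6 * sqrt(34) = 43.35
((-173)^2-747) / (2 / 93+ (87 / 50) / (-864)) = 13026844800 / 8701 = 1497166.39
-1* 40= -40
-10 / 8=-5 / 4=-1.25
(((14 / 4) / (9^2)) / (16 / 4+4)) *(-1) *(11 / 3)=-77 / 3888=-0.02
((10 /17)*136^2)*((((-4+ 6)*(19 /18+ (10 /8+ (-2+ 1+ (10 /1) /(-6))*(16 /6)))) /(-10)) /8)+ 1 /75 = 294103 /225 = 1307.12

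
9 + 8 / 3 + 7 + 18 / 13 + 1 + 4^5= 40757 / 39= 1045.05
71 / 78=0.91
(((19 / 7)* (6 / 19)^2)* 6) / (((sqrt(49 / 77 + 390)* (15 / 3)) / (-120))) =-5184* sqrt(47267) / 571501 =-1.97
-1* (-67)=67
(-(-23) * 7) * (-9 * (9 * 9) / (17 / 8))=-55232.47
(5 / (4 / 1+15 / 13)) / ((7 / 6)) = 390 / 469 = 0.83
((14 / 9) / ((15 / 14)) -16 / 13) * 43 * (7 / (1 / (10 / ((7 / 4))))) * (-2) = -266944 / 351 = -760.52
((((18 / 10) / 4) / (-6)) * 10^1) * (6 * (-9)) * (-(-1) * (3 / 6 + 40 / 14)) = 3807 / 28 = 135.96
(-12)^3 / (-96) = 18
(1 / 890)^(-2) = 792100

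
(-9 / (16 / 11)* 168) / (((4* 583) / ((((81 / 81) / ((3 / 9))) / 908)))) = -567 / 384992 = -0.00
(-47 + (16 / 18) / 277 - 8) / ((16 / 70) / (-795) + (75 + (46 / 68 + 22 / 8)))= -86473384900 / 123312240411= -0.70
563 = 563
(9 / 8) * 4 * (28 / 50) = 63 / 25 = 2.52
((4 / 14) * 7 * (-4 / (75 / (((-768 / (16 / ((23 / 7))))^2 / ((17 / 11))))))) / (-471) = 11917312 / 3269525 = 3.64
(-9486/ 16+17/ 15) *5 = -71009/ 24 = -2958.71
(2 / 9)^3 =8 / 729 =0.01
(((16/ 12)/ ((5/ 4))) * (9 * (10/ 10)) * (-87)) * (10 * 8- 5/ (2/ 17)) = -31320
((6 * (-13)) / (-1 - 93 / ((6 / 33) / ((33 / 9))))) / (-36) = -13 / 11259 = -0.00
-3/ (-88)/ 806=3/ 70928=0.00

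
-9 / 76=-0.12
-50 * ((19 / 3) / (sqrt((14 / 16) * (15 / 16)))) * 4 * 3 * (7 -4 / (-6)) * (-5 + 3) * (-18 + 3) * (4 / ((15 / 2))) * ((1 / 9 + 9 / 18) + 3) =-72716800 * sqrt(210) / 567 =-1858494.79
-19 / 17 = -1.12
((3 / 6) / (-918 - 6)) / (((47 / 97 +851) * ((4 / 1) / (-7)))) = 97 / 87219264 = 0.00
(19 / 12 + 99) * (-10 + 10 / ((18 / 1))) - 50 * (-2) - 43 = -96439 / 108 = -892.95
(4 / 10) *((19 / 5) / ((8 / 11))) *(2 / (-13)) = -209 / 650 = -0.32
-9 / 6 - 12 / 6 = -7 / 2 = -3.50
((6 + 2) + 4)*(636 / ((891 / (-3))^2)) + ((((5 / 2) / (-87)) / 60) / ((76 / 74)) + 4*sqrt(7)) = 7435675 / 86405616 + 4*sqrt(7) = 10.67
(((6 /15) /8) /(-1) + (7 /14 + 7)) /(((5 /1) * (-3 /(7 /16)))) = -1043 /4800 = -0.22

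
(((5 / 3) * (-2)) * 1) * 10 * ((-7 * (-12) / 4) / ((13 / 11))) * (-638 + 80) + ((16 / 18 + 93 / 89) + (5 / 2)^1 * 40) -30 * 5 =3441076087 / 10413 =330459.63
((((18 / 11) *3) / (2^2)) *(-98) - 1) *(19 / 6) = -12673 / 33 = -384.03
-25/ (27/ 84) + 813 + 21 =6806/ 9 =756.22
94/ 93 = 1.01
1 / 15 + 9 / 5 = 28 / 15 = 1.87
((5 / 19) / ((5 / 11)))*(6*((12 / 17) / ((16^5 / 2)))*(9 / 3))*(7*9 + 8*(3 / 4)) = 20493 / 21168128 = 0.00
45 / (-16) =-45 / 16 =-2.81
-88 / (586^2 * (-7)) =22 / 600943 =0.00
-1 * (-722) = 722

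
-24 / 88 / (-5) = 3 / 55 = 0.05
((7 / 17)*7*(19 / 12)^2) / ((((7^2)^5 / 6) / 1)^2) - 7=-775124872605373363 / 110732124657910532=-7.00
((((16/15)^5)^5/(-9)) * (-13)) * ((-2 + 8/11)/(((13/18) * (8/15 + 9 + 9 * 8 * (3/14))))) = -248459517644732962693353828253696/485344288723689973354339599609375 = -0.51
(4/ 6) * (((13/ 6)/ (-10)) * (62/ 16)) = -403/ 720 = -0.56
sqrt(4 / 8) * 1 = sqrt(2) / 2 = 0.71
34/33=1.03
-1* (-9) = 9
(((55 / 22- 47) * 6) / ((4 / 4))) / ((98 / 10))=-1335 / 49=-27.24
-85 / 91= -0.93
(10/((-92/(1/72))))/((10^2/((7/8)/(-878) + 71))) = -498697/465269760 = -0.00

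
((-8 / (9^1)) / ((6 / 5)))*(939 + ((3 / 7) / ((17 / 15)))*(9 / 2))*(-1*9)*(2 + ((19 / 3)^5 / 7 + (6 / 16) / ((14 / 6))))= 9142574.65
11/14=0.79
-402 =-402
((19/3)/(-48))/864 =-19/124416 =-0.00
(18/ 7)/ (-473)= -18/ 3311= -0.01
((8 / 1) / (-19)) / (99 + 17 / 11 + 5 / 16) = -1408 / 337269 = -0.00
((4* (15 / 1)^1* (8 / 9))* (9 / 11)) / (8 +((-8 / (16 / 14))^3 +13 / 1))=-240 / 1771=-0.14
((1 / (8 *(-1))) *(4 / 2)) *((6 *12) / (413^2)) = -0.00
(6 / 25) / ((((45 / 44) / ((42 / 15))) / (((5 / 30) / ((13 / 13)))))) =0.11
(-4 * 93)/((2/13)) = -2418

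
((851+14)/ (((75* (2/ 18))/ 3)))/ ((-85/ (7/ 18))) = -1211/ 850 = -1.42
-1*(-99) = 99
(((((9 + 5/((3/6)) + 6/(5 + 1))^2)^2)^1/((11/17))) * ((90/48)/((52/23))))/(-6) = -4887500/143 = -34178.32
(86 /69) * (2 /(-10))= -86 /345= -0.25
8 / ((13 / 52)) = 32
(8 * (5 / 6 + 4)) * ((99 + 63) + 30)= 7424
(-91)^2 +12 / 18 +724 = 27017 / 3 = 9005.67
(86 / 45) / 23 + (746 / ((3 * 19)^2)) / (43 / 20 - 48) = 2972598 / 38069255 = 0.08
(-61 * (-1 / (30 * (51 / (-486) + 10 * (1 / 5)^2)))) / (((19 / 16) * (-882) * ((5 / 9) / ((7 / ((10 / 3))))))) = -19764 / 794675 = -0.02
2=2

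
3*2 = 6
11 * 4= 44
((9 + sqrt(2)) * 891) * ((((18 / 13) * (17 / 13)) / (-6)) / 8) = -408969 / 1352-45441 * sqrt(2) / 1352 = -350.02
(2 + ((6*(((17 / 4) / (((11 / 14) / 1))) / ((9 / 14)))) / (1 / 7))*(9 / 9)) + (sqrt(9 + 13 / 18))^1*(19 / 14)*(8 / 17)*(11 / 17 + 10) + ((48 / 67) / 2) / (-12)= 34390*sqrt(14) / 6069 + 785710 / 2211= 376.57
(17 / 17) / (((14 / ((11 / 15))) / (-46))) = -253 / 105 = -2.41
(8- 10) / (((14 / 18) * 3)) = -6 / 7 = -0.86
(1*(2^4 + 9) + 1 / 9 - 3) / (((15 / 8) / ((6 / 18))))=1592 / 405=3.93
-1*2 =-2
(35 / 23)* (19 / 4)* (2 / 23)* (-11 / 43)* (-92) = 14630 / 989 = 14.79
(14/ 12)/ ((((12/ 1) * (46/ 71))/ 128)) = 3976/ 207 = 19.21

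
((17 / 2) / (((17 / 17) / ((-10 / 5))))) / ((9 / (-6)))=34 / 3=11.33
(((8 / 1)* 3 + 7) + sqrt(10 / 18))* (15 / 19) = 5* sqrt(5) / 19 + 465 / 19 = 25.06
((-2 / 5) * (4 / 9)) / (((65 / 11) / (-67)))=2.02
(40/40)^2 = 1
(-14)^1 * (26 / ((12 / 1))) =-91 / 3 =-30.33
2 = 2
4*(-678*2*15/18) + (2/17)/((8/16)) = -76836/17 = -4519.76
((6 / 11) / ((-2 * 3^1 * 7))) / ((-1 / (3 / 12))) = 1 / 308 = 0.00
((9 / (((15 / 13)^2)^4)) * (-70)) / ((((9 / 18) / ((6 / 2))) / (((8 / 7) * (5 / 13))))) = -2007952544 / 3796875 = -528.84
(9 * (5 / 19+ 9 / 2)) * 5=8145 / 38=214.34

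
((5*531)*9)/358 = 23895/358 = 66.75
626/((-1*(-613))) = 626/613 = 1.02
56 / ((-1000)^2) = 7 / 125000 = 0.00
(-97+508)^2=168921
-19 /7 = -2.71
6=6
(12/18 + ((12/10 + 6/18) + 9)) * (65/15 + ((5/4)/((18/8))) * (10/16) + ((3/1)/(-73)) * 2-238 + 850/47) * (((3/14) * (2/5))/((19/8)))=-425520584/4889175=-87.03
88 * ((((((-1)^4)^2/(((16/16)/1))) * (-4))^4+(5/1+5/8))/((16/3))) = 69069/16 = 4316.81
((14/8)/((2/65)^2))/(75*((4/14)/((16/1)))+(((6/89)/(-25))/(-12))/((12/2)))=1381891875/1001278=1380.13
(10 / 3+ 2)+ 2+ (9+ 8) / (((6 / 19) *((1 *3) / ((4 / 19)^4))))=7.37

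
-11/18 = -0.61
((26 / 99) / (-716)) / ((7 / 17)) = -0.00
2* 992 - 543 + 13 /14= 20187 /14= 1441.93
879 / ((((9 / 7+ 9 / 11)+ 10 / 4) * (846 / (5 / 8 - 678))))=-122258059 / 799752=-152.87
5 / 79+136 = 10749 / 79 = 136.06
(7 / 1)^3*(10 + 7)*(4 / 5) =23324 / 5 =4664.80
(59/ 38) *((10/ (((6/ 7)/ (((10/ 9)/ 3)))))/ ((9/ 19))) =10325/ 729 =14.16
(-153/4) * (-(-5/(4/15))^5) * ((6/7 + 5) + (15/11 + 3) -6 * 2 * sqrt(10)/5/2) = -285740947265625/315392 + 217845703125 * sqrt(10)/2048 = -569615281.34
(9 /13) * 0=0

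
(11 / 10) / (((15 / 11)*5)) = 121 / 750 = 0.16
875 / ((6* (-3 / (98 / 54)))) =-42875 / 486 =-88.22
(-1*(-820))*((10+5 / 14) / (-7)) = -59450 / 49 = -1213.27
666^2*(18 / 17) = 7984008 / 17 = 469647.53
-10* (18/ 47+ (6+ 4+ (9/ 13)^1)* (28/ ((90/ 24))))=-1470412/ 1833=-802.19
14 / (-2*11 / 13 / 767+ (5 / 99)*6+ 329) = 4606602 / 108354131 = 0.04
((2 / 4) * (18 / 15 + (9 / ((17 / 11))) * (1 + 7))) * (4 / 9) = 2708 / 255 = 10.62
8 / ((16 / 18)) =9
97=97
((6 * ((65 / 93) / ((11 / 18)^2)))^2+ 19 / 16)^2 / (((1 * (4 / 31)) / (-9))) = -7388867376690120860049 / 6539228594043904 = -1129929.51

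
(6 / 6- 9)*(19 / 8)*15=-285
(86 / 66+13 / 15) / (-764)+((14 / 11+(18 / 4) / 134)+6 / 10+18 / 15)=5242393 / 1689204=3.10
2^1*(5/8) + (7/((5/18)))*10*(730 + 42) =778181/4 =194545.25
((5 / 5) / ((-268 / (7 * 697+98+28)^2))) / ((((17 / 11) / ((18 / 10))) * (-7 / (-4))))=-62208.77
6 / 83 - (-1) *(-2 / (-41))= 412 / 3403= 0.12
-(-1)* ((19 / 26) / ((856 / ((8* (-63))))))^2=0.19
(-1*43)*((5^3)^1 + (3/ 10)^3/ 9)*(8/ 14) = -5375129/ 1750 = -3071.50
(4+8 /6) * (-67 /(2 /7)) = -3752 /3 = -1250.67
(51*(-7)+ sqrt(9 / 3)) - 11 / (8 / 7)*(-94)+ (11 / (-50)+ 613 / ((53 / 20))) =sqrt(3)+ 4127909 / 5300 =780.58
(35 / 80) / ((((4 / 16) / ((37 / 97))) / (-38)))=-4921 / 194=-25.37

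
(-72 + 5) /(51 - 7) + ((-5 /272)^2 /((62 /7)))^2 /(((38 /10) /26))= -1.52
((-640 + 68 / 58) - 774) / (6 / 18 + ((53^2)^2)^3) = -30729 / 10684881167583793863449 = -0.00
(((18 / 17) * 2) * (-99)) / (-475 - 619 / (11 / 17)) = 9801 / 66929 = 0.15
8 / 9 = 0.89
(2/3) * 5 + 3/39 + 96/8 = 601/39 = 15.41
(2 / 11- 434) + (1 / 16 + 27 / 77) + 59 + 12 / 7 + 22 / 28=-371.91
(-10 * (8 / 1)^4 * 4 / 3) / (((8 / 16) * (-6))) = 163840 / 9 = 18204.44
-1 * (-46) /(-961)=-46 /961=-0.05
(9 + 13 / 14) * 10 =695 / 7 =99.29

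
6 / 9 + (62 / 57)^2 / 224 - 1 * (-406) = 73991521 / 181944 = 406.67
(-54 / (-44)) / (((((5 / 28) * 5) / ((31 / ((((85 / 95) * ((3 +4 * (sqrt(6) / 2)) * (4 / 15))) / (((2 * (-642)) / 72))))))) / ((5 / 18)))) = 1323483 / 7480 - 441161 * sqrt(6) / 3740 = -112.00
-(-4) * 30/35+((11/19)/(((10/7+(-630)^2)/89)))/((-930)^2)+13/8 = 807544852227923/159796861213500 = 5.05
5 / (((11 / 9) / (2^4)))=65.45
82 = 82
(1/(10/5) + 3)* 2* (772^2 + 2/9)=37547006/9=4171889.56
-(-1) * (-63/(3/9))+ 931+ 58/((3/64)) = 5938/3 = 1979.33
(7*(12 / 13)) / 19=84 / 247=0.34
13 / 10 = 1.30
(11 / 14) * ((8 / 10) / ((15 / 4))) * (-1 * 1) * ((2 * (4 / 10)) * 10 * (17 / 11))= -1088 / 525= -2.07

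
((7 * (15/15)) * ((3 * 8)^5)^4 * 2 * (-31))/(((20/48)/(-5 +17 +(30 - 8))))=-711827442245471373711322562691072/5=-142365488449094274742264500000000.00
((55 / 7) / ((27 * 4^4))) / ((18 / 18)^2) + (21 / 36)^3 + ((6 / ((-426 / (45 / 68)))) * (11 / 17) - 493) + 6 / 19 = -9289867417337 / 18863034624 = -492.49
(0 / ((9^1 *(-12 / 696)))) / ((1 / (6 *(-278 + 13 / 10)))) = 0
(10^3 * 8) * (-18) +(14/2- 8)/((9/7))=-1296007/9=-144000.78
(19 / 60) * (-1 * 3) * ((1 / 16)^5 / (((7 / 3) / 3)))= -171 / 146800640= -0.00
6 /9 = 2 /3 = 0.67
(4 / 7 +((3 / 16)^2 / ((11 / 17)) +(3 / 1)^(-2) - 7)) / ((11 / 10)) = -5555645 / 975744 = -5.69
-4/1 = -4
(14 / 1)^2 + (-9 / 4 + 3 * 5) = 208.75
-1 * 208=-208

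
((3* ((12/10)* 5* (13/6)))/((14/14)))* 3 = 117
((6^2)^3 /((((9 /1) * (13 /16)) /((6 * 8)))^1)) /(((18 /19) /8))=33619968 /13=2586151.38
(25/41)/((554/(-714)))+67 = 751994/11357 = 66.21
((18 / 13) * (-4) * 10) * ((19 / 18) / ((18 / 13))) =-380 / 9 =-42.22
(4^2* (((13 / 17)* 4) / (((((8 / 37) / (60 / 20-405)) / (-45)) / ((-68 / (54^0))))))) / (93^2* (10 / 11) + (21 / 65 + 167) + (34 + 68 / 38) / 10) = -1891312394400 / 54568427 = -34659.46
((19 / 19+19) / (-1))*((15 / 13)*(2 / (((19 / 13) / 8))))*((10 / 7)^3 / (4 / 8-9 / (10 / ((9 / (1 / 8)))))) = 48000000 / 4190431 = 11.45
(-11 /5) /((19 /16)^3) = -45056 /34295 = -1.31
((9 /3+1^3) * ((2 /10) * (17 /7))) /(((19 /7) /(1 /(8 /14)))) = 119 /95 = 1.25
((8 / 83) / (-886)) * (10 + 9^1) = -76 / 36769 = -0.00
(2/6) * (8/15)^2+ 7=7.09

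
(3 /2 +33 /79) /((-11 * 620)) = -0.00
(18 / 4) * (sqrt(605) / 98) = 99 * sqrt(5) / 196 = 1.13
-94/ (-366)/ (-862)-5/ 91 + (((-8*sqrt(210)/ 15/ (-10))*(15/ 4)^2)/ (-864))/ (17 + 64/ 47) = -793007/ 14354886-47*sqrt(210)/ 994176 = -0.06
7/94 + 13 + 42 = 5177/94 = 55.07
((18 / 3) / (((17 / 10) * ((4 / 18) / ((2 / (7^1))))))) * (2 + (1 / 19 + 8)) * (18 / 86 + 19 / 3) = 29016720 / 97223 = 298.46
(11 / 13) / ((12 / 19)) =209 / 156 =1.34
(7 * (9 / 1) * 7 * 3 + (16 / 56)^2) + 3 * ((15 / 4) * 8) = 1413.08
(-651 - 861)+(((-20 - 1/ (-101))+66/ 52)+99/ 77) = -28114077/ 18382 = -1529.44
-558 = -558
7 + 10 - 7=10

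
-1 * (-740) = 740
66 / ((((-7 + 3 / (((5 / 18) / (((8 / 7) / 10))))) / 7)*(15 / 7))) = -37730 / 1009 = -37.39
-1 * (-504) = 504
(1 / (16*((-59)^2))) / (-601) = -1 / 33473296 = -0.00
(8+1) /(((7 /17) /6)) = 918 /7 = 131.14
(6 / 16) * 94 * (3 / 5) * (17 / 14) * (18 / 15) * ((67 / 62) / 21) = 481797 / 303800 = 1.59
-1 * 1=-1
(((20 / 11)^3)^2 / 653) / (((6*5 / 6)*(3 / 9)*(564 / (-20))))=-64000000 / 54370978651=-0.00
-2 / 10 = -1 / 5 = -0.20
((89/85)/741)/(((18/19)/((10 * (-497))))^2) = 2088461095/53703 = 38889.10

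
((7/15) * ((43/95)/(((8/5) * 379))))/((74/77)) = 23177/63944880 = 0.00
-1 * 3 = -3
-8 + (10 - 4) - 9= -11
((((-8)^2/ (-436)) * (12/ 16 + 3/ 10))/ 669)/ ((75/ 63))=-588/ 3038375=-0.00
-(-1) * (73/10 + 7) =143/10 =14.30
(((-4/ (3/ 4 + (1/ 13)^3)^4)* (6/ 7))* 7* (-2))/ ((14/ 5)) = 143143434992523264/ 2648422294980875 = 54.05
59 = 59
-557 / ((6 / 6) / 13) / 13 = -557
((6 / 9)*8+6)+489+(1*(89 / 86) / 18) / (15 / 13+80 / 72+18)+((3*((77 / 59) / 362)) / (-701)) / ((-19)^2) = 1654241691632816719 / 3306260449587684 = 500.34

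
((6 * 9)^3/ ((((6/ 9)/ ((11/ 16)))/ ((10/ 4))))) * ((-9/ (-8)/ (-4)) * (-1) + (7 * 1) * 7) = 5121615015/ 256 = 20006308.65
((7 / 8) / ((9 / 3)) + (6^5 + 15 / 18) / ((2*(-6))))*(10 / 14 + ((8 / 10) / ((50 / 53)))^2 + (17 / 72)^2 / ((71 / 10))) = -16912848503837 / 18115650000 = -933.60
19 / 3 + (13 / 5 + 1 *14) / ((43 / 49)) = 16286 / 645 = 25.25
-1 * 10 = -10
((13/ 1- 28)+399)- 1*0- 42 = 342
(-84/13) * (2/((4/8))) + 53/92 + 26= 873/1196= 0.73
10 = 10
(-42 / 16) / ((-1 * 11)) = 21 / 88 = 0.24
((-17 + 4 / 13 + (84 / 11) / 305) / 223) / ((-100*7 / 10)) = 103849 / 97261450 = 0.00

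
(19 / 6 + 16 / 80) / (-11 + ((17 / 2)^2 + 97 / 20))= 101 / 1983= 0.05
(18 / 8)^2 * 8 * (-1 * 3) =-243 / 2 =-121.50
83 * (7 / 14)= 83 / 2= 41.50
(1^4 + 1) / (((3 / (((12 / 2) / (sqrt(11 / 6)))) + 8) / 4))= 0.92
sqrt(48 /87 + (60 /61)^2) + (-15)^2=4 * sqrt(297134) /1769 + 225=226.23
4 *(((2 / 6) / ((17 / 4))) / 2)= 0.16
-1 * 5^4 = -625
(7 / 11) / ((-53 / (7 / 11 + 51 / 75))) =-2534 / 160325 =-0.02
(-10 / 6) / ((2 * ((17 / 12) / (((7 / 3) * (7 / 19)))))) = -490 / 969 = -0.51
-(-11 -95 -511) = 617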